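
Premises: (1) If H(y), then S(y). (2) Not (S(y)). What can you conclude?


Modus tollens: from (P → Q) and ¬Q, infer ¬P.
Q = 'S(y)' is denied; since P → Q, P must also fail.

Not (H(y)).


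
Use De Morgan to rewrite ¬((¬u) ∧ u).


De Morgan: the negation of a conjunction is the disjunction of the negations.
Distribute ¬ across ∧, flipping it to ∨, and negate each literal.

u ∨ (¬u)


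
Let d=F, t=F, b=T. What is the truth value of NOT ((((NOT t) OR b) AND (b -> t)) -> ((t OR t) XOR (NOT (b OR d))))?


Substitute d=F, t=F, b=T:
NOT t = T
(NOT t) OR b = T OR T = T
b -> t = T -> F = F
((NOT t) OR b) AND (b -> t) = T AND F = F
t OR t = F OR F = F
b OR d = T OR F = T
NOT (b OR d) = F
(t OR t) XOR (NOT (b OR d)) = F XOR F = F
(((NOT t) OR b) AND (b -> t)) -> ((t OR t) XOR (NOT (b OR d))) = F -> F = T
NOT ((((NOT t) OR b) AND (b -> t)) -> ((t OR t) XOR (NOT (b OR d)))) = F

F


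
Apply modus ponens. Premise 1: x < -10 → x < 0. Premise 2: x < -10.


Modus ponens: from (P → Q) and P, infer Q.
P = 'x < -10' is asserted, and P → Q holds, so Q follows.

x < 0.


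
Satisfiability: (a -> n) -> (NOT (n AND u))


Search for a satisfying assignment over {a, n, u}.
Try a=F, n=F, u=F: the formula evaluates to T.
A satisfying assignment exists.

Satisfiable.


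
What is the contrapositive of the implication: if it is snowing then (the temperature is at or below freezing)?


The contrapositive of (P → Q) is (¬Q → ¬P); it is logically equivalent to the original.
Here P = 'it is snowing' and Q = '(the temperature is at or below freezing)'.

If not ((the temperature is at or below freezing)), then not (it is snowing).


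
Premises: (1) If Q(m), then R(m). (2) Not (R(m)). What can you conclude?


Modus tollens: from (P → Q) and ¬Q, infer ¬P.
Q = 'R(m)' is denied; since P → Q, P must also fail.

Not (Q(m)).


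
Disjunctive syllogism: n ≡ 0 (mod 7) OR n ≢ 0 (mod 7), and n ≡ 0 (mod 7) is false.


Disjunctive syllogism: from (P ∨ Q) and ¬P, infer Q.
One disjunct, 'n ≡ 0 (mod 7)', is ruled out; the other must hold.

n ≢ 0 (mod 7)


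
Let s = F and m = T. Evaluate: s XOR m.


Exclusive or is true when exactly one operand is true.
Substitute: s=F, m=T.
F XOR T evaluates to T.

T


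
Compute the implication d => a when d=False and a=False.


Implication is false only when antecedent is true and consequent is false.
Substitute: d=False, a=False.
False => False evaluates to True.

True


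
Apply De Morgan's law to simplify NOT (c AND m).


De Morgan: the negation of a conjunction is the disjunction of the negations.
Distribute NOT across AND, flipping it to OR, and negate each literal.

(NOT c) OR (NOT m)


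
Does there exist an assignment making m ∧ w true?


Search for a satisfying assignment over {m, w}.
Try m=T, w=T: the formula evaluates to T.
A satisfying assignment exists.

Satisfiable.


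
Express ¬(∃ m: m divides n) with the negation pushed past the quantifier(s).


¬(∀ x: φ) = ∃ x: ¬φ, and ¬(∃ x: φ) = ∀ x: ¬φ.
Apply to the existential statement.

∀ m: ¬(m divides n)


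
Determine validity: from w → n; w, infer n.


This matches the form of modus ponens: the conclusion follows in every model of the premises.

Valid.


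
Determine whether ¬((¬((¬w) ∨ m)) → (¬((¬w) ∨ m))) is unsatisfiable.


Truth table over {m, w}:
m | w | φ
---------
F | F | F
T | F | F
F | T | F
T | T | F
Every row is false.

Yes, it is a contradiction.


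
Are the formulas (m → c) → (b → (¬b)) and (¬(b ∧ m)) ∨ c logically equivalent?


Compare truth tables:
b | c | m | φ | ψ
-----------------
F | F | F | T | T
T | F | F | F | T
F | T | F | T | T
T | T | F | F | T
F | F | T | T | T
T | F | T | T | F
F | T | T | T | T
T | T | T | F | T
They differ at row 2 (b=T, c=F, m=F): φ=F but ψ=T.

No, they are not logically equivalent.


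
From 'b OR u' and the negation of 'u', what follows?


Disjunctive syllogism: from (P ∨ Q) and ¬P, infer Q.
One disjunct, 'u', is ruled out; the other must hold.

b


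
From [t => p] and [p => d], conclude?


Hypothetical syllogism: from (P → Q) and (Q → R), infer (P → R).
Chain the two implications through the shared middle term 'p'.

t => d


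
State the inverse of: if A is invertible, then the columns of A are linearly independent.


The inverse of (P → Q) is (¬P → ¬Q). It is equivalent to the converse, not to the original.
Here P = 'A is invertible' and Q = 'the columns of A are linearly independent'.

If not (A is invertible), then not (the columns of A are linearly independent).


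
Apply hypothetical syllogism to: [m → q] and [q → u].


Hypothetical syllogism: from (P → Q) and (Q → R), infer (P → R).
Chain the two implications through the shared middle term 'q'.

m → u


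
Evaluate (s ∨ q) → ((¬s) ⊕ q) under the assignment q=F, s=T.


Substitute q=F, s=T:
s ∨ q = T ∨ F = T
¬s = F
(¬s) ⊕ q = F ⊕ F = F
(s ∨ q) → ((¬s) ⊕ q) = T → F = F

F


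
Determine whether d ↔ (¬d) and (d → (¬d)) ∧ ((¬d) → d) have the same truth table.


Compare truth tables:
d | φ | ψ
---------
F | F | F
T | F | F
The columns φ and ψ agree on every row.

Yes, they are logically equivalent.


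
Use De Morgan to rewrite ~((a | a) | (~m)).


De Morgan: the negation of a disjunction is the conjunction of the negations.
Distribute ~ across |, flipping it to &, and negate each literal.

((~a) & (~a)) & m


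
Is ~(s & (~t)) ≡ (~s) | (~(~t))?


Compare truth tables:
s | t | φ | ψ
-------------
False | False | True | True
True | False | False | False
False | True | True | True
True | True | True | True
The columns φ and ψ agree on every row.

Yes, they are logically equivalent.


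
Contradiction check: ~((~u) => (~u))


Truth table over {u}:
u | φ
-----
False | False
True | False
Every row is false.

Yes, it is a contradiction.


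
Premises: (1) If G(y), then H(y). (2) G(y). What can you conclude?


Modus ponens: from (P → Q) and P, infer Q.
P = 'G(y)' is asserted, and P → Q holds, so Q follows.

H(y).


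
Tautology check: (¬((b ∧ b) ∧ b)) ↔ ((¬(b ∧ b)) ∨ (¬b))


Build the truth table over {b}:
b | φ
-----
F | T
T | T
Every row evaluates to true.

Yes, it is a tautology.


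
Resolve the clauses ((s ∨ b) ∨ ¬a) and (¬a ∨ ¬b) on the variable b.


The clauses contain complementary literals b and ¬b.
Resolution eliminates this pair and disjoins the remaining literals (merging duplicates).

(¬a ∨ s)


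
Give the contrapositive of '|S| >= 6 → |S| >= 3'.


The contrapositive of (P → Q) is (¬Q → ¬P); it is logically equivalent to the original.
Here P = '|S| >= 6' and Q = '|S| >= 3'.

If not (|S| >= 3), then not (|S| >= 6).


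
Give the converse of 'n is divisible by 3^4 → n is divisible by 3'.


The converse of (P → Q) is (Q → P). It is not in general equivalent to the original.
Here P = 'n is divisible by 3^4' and Q = 'n is divisible by 3'.

If n is divisible by 3, then n is divisible by 3^4.


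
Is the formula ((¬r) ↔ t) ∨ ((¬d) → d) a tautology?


Build the truth table over {d, r, t}:
d | r | t | φ
-------------
F | F | F | F
T | F | F | T
F | T | F | T
T | T | F | T
F | F | T | T
T | F | T | T
F | T | T | F
T | T | T | T
Counterexample at row 1: with d=F, r=F, t=F, the formula is F.

No, it is not a tautology.


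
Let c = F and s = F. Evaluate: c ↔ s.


Biconditional is true when both operands have the same truth value.
Substitute: c=F, s=F.
F ↔ F evaluates to T.

T


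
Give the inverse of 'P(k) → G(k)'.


The inverse of (P → Q) is (¬P → ¬Q). It is equivalent to the converse, not to the original.
Here P = 'P(k)' and Q = 'G(k)'.

If not (P(k)), then not (G(k)).


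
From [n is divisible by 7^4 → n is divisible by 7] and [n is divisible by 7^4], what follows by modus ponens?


Modus ponens: from (P → Q) and P, infer Q.
P = 'n is divisible by 7^4' is asserted, and P → Q holds, so Q follows.

n is divisible by 7.


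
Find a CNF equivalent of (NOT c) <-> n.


Step 1: Rewrite (¬c) ↔ n as ((¬c) → n) ∧ (n → (¬c)).
Step 2: Rewrite each implication as a disjunction.
Step 3: Eliminate any double negations (¬¬X = X).

(c OR n) AND ((NOT n) OR (NOT c))


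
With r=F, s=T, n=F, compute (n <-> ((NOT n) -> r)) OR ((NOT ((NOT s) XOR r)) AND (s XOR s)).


Substitute r=F, s=T, n=F:
NOT n = T
(NOT n) -> r = T -> F = F
n <-> ((NOT n) -> r) = F <-> F = T
NOT s = F
(NOT s) XOR r = F XOR F = F
NOT ((NOT s) XOR r) = T
s XOR s = T XOR T = F
(NOT ((NOT s) XOR r)) AND (s XOR s) = T AND F = F
(n <-> ((NOT n) -> r)) OR ((NOT ((NOT s) XOR r)) AND (s XOR s)) = T OR F = T

T


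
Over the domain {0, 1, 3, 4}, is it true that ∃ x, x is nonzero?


Evaluate the predicate on each element: 0:F, 1:T, 3:T, 4:T.
Witness x = 1 satisfies the predicate.

T


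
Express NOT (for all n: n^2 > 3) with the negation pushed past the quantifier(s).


¬(for all x: φ) = there exists x: ¬φ, and ¬(there exists x: φ) = for all x: ¬φ.
Apply to the universal statement.

there exists n: NOT(n^2 > 3)


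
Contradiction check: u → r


Truth table over {r, u}:
r | u | φ
---------
F | F | T
T | F | T
F | T | F
T | T | T
Satisfying assignment at row 1: r=F, u=F gives T.

No, it is not a contradiction.


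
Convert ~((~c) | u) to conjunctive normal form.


Step 1: Apply De Morgan: ¬((¬c) ∨ u) = ¬(¬c) ∧ ¬u.
Step 2: Eliminate any double negations (¬¬X = X).

c & (~u)


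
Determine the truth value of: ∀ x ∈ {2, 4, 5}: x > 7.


Evaluate the predicate on each element: 2:F, 4:F, 5:F.
Counterexample x = 2 fails the predicate.

F


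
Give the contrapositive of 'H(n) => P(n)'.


The contrapositive of (P → Q) is (¬Q → ¬P); it is logically equivalent to the original.
Here P = 'H(n)' and Q = 'P(n)'.

If not (P(n)), then not (H(n)).


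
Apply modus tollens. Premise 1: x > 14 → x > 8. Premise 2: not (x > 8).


Modus tollens: from (P → Q) and ¬Q, infer ¬P.
Q = 'x > 8' is denied; since P → Q, P must also fail.

Not (x > 14).


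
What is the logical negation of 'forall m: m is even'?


¬(forall x: φ) = exists x: ¬φ, and ¬(exists x: φ) = forall x: ¬φ.
Apply to the universal statement.

exists m: ~(m is even)


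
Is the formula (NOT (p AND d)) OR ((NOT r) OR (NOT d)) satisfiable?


Search for a satisfying assignment over {d, p, r}.
Try d=F, p=F, r=F: the formula evaluates to T.
A satisfying assignment exists.

Satisfiable.


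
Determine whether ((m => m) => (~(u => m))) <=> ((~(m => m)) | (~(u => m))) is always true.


Build the truth table over {m, u}:
m | u | φ
---------
False | False | True
True | False | True
False | True | True
True | True | True
Every row evaluates to true.

Yes, it is a tautology.


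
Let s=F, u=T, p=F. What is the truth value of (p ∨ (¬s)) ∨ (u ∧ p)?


Substitute s=F, u=T, p=F:
¬s = T
p ∨ (¬s) = F ∨ T = T
u ∧ p = T ∧ F = F
(p ∨ (¬s)) ∨ (u ∧ p) = T ∨ F = T

T


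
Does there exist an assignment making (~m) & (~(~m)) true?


Check all 2 assignments over {m}:
m | φ
-----
False | False
True | False
No assignment makes the formula true.

Unsatisfiable.


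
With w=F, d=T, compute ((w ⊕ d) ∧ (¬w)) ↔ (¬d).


Substitute w=F, d=T:
w ⊕ d = F ⊕ T = T
¬w = T
(w ⊕ d) ∧ (¬w) = T ∧ T = T
¬d = F
((w ⊕ d) ∧ (¬w)) ↔ (¬d) = T ↔ F = F

F


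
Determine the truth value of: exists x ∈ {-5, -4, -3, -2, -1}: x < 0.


Evaluate the predicate on each element: -5:True, -4:True, -3:True, -2:True, -1:True.
Witness x = -5 satisfies the predicate.

True


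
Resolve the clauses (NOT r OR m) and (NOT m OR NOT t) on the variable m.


The clauses contain complementary literals m and NOTm.
Resolution eliminates this pair and disjoins the remaining literals (merging duplicates).

(NOT r OR NOT t)


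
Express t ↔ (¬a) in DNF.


Step 1: t ↔ (¬a) is true exactly when both agree: (t ∧ (¬a)) ∨ (¬t ∧ ¬(¬a)).
Step 2: Eliminate any double negations (¬¬X = X).

(t ∧ (¬a)) ∨ ((¬t) ∧ a)


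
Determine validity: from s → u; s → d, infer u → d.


This is (no valid rule). There exist truth assignments where the premises are all true but the conclusion is false.

Invalid.


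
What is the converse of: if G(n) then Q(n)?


The converse of (P → Q) is (Q → P). It is not in general equivalent to the original.
Here P = 'G(n)' and Q = 'Q(n)'.

If Q(n), then G(n).


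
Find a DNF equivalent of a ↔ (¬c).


Step 1: a ↔ (¬c) is true exactly when both agree: (a ∧ (¬c)) ∨ (¬a ∧ ¬(¬c)).
Step 2: Eliminate any double negations (¬¬X = X).

(a ∧ (¬c)) ∨ ((¬a) ∧ c)


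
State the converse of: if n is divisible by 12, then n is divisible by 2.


The converse of (P → Q) is (Q → P). It is not in general equivalent to the original.
Here P = 'n is divisible by 12' and Q = 'n is divisible by 2'.

If n is divisible by 2, then n is divisible by 12.


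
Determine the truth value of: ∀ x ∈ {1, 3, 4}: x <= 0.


Evaluate the predicate on each element: 1:F, 3:F, 4:F.
Counterexample x = 1 fails the predicate.

F


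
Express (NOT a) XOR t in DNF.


Step 1: (¬a) ⊕ t is true exactly when they disagree: ((¬a) ∧ ¬t) ∨ (¬(¬a) ∧ t).
Step 2: Eliminate any double negations (¬¬X = X).

((NOT a) AND (NOT t)) OR (a AND t)


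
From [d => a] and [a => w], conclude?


Hypothetical syllogism: from (P → Q) and (Q → R), infer (P → R).
Chain the two implications through the shared middle term 'a'.

d => w


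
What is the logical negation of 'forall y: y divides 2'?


¬(forall x: φ) = exists x: ¬φ, and ¬(exists x: φ) = forall x: ¬φ.
Apply to the universal statement.

exists y: ~(y divides 2)


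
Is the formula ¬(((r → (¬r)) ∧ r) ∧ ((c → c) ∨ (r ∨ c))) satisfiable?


Search for a satisfying assignment over {c, r}.
Try c=F, r=F: the formula evaluates to T.
A satisfying assignment exists.

Satisfiable.


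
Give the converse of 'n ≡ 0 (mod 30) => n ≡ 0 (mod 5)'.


The converse of (P → Q) is (Q → P). It is not in general equivalent to the original.
Here P = 'n ≡ 0 (mod 30)' and Q = 'n ≡ 0 (mod 5)'.

If n ≡ 0 (mod 5), then n ≡ 0 (mod 30).


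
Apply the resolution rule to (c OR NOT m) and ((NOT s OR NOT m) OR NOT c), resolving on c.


The clauses contain complementary literals c and NOTc.
Resolution eliminates this pair and disjoins the remaining literals (merging duplicates).

(NOT m OR NOT s)


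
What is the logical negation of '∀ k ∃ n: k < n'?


Negation flips each quantifier (∀↔∃) and negates the inner predicate.
¬(∀ k ∃ n: φ) = ∃ k ∀ n: ¬φ.

∃ k ∀ n: ¬(k < n)


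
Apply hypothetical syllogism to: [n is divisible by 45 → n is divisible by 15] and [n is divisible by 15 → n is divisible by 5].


Hypothetical syllogism: from (P → Q) and (Q → R), infer (P → R).
Chain the two implications through the shared middle term 'n is divisible by 15'.

n is divisible by 45 → n is divisible by 5


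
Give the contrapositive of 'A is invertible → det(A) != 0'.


The contrapositive of (P → Q) is (¬Q → ¬P); it is logically equivalent to the original.
Here P = 'A is invertible' and Q = 'det(A) != 0'.

If not (det(A) != 0), then not (A is invertible).


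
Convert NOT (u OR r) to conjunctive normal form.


Step 1: Apply De Morgan: ¬(u ∨ r) = ¬u ∧ ¬r.

(NOT u) AND (NOT r)


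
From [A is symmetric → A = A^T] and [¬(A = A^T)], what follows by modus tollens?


Modus tollens: from (P → Q) and ¬Q, infer ¬P.
Q = 'A = A^T' is denied; since P → Q, P must also fail.

Not (A is symmetric).


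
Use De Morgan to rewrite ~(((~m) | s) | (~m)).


De Morgan: the negation of a disjunction is the conjunction of the negations.
Distribute ~ across |, flipping it to &, and negate each literal.

(m & (~s)) & m


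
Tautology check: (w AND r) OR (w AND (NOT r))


Build the truth table over {r, w}:
r | w | φ
---------
F | F | F
T | F | F
F | T | T
T | T | T
Counterexample at row 1: with r=F, w=F, the formula is F.

No, it is not a tautology.


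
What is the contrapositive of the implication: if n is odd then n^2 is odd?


The contrapositive of (P → Q) is (¬Q → ¬P); it is logically equivalent to the original.
Here P = 'n is odd' and Q = 'n^2 is odd'.

If not (n^2 is odd), then not (n is odd).


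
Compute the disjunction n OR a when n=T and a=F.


Disjunction is false only when both operands are false.
Substitute: n=T, a=F.
T OR F evaluates to T.

T


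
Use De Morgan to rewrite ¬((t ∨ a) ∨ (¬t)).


De Morgan: the negation of a disjunction is the conjunction of the negations.
Distribute ¬ across ∨, flipping it to ∧, and negate each literal.

((¬t) ∧ (¬a)) ∧ t


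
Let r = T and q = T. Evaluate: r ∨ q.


Disjunction is false only when both operands are false.
Substitute: r=T, q=T.
T ∨ T evaluates to T.

T


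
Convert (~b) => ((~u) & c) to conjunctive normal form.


Step 1: Rewrite (¬b) → ((¬u) ∧ c) as ¬(¬b) ∨ ((¬u) ∧ c).
Step 2: Distribute ∨ over ∧.
Step 3: Eliminate any double negations (¬¬X = X).

(b | (~u)) & (b | c)


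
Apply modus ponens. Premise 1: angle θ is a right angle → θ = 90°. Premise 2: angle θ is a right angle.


Modus ponens: from (P → Q) and P, infer Q.
P = 'angle θ is a right angle' is asserted, and P → Q holds, so Q follows.

θ = 90°.


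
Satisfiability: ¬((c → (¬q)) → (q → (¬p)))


Search for a satisfying assignment over {c, p, q}.
Try c=F, p=T, q=T: the formula evaluates to T.
A satisfying assignment exists.

Satisfiable.


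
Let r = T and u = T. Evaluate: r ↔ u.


Biconditional is true when both operands have the same truth value.
Substitute: r=T, u=T.
T ↔ T evaluates to T.

T


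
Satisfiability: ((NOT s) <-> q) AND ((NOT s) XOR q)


Check all 4 assignments over {q, s}:
q | s | φ
---------
F | F | F
T | F | F
F | T | F
T | T | F
No assignment makes the formula true.

Unsatisfiable.


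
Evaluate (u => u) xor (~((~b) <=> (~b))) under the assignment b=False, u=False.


Substitute b=False, u=False:
u => u = False => False = True
~b = True
~b = True
(~b) <=> (~b) = True <=> True = True
~((~b) <=> (~b)) = False
(u => u) xor (~((~b) <=> (~b))) = True xor False = True

True


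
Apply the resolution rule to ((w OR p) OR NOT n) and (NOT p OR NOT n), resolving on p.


The clauses contain complementary literals p and NOTp.
Resolution eliminates this pair and disjoins the remaining literals (merging duplicates).

(NOT n OR w)


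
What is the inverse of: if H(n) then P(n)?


The inverse of (P → Q) is (¬P → ¬Q). It is equivalent to the converse, not to the original.
Here P = 'H(n)' and Q = 'P(n)'.

If not (H(n)), then not (P(n)).


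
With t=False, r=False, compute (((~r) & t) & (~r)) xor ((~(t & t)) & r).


Substitute t=False, r=False:
~r = True
(~r) & t = True & False = False
~r = True
((~r) & t) & (~r) = False & True = False
t & t = False & False = False
~(t & t) = True
(~(t & t)) & r = True & False = False
(((~r) & t) & (~r)) xor ((~(t & t)) & r) = False xor False = False

False


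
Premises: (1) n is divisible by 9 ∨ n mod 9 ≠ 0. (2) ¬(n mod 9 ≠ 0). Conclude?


Disjunctive syllogism: from (P ∨ Q) and ¬P, infer Q.
One disjunct, 'n mod 9 ≠ 0', is ruled out; the other must hold.

n is divisible by 9


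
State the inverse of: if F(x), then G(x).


The inverse of (P → Q) is (¬P → ¬Q). It is equivalent to the converse, not to the original.
Here P = 'F(x)' and Q = 'G(x)'.

If not (F(x)), then not (G(x)).


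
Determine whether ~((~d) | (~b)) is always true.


Build the truth table over {b, d}:
b | d | φ
---------
False | False | False
True | False | False
False | True | False
True | True | True
Counterexample at row 1: with b=False, d=False, the formula is False.

No, it is not a tautology.


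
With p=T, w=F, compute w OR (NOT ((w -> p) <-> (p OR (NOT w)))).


Substitute p=T, w=F:
w -> p = F -> T = T
NOT w = T
p OR (NOT w) = T OR T = T
(w -> p) <-> (p OR (NOT w)) = T <-> T = T
NOT ((w -> p) <-> (p OR (NOT w))) = F
w OR (NOT ((w -> p) <-> (p OR (NOT w)))) = F OR F = F

F


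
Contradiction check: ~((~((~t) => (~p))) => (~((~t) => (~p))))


Truth table over {p, t}:
p | t | φ
---------
False | False | False
True | False | False
False | True | False
True | True | False
Every row is false.

Yes, it is a contradiction.


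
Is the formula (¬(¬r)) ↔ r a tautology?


Build the truth table over {r}:
r | φ
-----
F | T
T | T
Every row evaluates to true.

Yes, it is a tautology.


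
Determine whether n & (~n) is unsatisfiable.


Truth table over {n}:
n | φ
-----
False | False
True | False
Every row is false.

Yes, it is a contradiction.


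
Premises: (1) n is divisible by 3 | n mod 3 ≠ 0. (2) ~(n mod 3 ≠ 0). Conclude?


Disjunctive syllogism: from (P ∨ Q) and ¬P, infer Q.
One disjunct, 'n mod 3 ≠ 0', is ruled out; the other must hold.

n is divisible by 3


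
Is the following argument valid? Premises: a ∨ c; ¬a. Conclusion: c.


This matches the form of disjunctive syllogism: the conclusion follows in every model of the premises.

Valid.


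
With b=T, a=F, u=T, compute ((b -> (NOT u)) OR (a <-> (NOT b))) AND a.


Substitute b=T, a=F, u=T:
NOT u = F
b -> (NOT u) = T -> F = F
NOT b = F
a <-> (NOT b) = F <-> F = T
(b -> (NOT u)) OR (a <-> (NOT b)) = F OR T = T
((b -> (NOT u)) OR (a <-> (NOT b))) AND a = T AND F = F

F


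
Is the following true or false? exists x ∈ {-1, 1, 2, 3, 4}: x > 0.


Evaluate the predicate on each element: -1:False, 1:True, 2:True, 3:True, 4:True.
Witness x = 1 satisfies the predicate.

True


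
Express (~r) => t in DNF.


Step 1: Rewrite (¬r) → t as ¬(¬r) ∨ t.
Step 2: Eliminate any double negations (¬¬X = X).

r | t


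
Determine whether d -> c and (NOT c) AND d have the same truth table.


Compare truth tables:
c | d | φ | ψ
-------------
F | F | T | F
T | F | T | F
F | T | F | T
T | T | T | F
They differ at row 1 (c=F, d=F): φ=T but ψ=F.

No, they are not logically equivalent.


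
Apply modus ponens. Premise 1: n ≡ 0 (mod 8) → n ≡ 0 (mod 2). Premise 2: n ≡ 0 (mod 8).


Modus ponens: from (P → Q) and P, infer Q.
P = 'n ≡ 0 (mod 8)' is asserted, and P → Q holds, so Q follows.

n ≡ 0 (mod 2).


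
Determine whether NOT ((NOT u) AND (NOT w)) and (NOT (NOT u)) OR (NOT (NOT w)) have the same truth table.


Compare truth tables:
u | w | φ | ψ
-------------
F | F | F | F
T | F | T | T
F | T | T | T
T | T | T | T
The columns φ and ψ agree on every row.

Yes, they are logically equivalent.


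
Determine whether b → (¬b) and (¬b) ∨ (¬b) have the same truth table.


Compare truth tables:
b | φ | ψ
---------
F | T | T
T | F | F
The columns φ and ψ agree on every row.

Yes, they are logically equivalent.


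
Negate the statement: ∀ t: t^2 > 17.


¬(∀ x: φ) = ∃ x: ¬φ, and ¬(∃ x: φ) = ∀ x: ¬φ.
Apply to the universal statement.

∃ t: ¬(t^2 > 17)


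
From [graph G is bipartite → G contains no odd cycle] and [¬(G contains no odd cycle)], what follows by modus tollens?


Modus tollens: from (P → Q) and ¬Q, infer ¬P.
Q = 'G contains no odd cycle' is denied; since P → Q, P must also fail.

Not (graph G is bipartite).


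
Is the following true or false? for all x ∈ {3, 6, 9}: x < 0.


Evaluate the predicate on each element: 3:F, 6:F, 9:F.
Counterexample x = 3 fails the predicate.

F


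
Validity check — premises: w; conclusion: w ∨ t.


This matches the form of disjunction introduction: the conclusion follows in every model of the premises.

Valid.


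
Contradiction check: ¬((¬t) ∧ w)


Truth table over {t, w}:
t | w | φ
---------
F | F | T
T | F | T
F | T | F
T | T | T
Satisfying assignment at row 1: t=F, w=F gives T.

No, it is not a contradiction.


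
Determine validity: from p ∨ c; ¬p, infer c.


This matches the form of disjunctive syllogism: the conclusion follows in every model of the premises.

Valid.


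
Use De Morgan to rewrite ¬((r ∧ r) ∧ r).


De Morgan: the negation of a conjunction is the disjunction of the negations.
Distribute ¬ across ∧, flipping it to ∨, and negate each literal.

((¬r) ∨ (¬r)) ∨ (¬r)


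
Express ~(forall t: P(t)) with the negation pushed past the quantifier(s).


¬(forall x: φ) = exists x: ¬φ, and ¬(exists x: φ) = forall x: ¬φ.
Apply to the universal statement.

exists t: ~(P(t))


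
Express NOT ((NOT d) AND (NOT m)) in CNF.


Step 1: Apply De Morgan: ¬((¬d) ∧ (¬m)) = ¬(¬d) ∨ ¬(¬m).
Step 2: Eliminate any double negations (¬¬X = X).

d OR m


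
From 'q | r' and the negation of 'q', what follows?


Disjunctive syllogism: from (P ∨ Q) and ¬P, infer Q.
One disjunct, 'q', is ruled out; the other must hold.

r


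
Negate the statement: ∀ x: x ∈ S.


¬(∀ x: φ) = ∃ x: ¬φ, and ¬(∃ x: φ) = ∀ x: ¬φ.
Apply to the universal statement.

∃ x: ¬(x ∈ S)


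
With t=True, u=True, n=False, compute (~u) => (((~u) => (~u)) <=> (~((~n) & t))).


Substitute t=True, u=True, n=False:
~u = False
~u = False
~u = False
(~u) => (~u) = False => False = True
~n = True
(~n) & t = True & True = True
~((~n) & t) = False
((~u) => (~u)) <=> (~((~n) & t)) = True <=> False = False
(~u) => (((~u) => (~u)) <=> (~((~n) & t))) = False => False = True

True


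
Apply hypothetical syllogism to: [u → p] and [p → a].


Hypothetical syllogism: from (P → Q) and (Q → R), infer (P → R).
Chain the two implications through the shared middle term 'p'.

u → a


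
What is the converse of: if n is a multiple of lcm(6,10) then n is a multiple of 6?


The converse of (P → Q) is (Q → P). It is not in general equivalent to the original.
Here P = 'n is a multiple of lcm(6,10)' and Q = 'n is a multiple of 6'.

If n is a multiple of 6, then n is a multiple of lcm(6,10).


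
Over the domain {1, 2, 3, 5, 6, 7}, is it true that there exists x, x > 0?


Evaluate the predicate on each element: 1:T, 2:T, 3:T, 5:T, 6:T, 7:T.
Witness x = 1 satisfies the predicate.

T


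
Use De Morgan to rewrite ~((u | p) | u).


De Morgan: the negation of a disjunction is the conjunction of the negations.
Distribute ~ across |, flipping it to &, and negate each literal.

((~u) & (~p)) & (~u)


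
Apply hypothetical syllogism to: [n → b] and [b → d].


Hypothetical syllogism: from (P → Q) and (Q → R), infer (P → R).
Chain the two implications through the shared middle term 'b'.

n → d


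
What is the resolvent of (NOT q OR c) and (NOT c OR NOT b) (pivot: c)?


The clauses contain complementary literals c and NOTc.
Resolution eliminates this pair and disjoins the remaining literals (merging duplicates).

(NOT q OR NOT b)


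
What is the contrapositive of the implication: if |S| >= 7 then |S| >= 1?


The contrapositive of (P → Q) is (¬Q → ¬P); it is logically equivalent to the original.
Here P = '|S| >= 7' and Q = '|S| >= 1'.

If not (|S| >= 1), then not (|S| >= 7).


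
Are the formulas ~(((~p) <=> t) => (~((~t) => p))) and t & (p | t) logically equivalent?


Compare truth tables:
p | t | φ | ψ
-------------
False | False | False | False
True | False | True | False
False | True | True | True
True | True | False | True
They differ at row 2 (p=True, t=False): φ=True but ψ=False.

No, they are not logically equivalent.


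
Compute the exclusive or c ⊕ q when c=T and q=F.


Exclusive or is true when exactly one operand is true.
Substitute: c=T, q=F.
T ⊕ F evaluates to T.

T


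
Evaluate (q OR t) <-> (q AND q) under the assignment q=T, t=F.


Substitute q=T, t=F:
q OR t = T OR F = T
q AND q = T AND T = T
(q OR t) <-> (q AND q) = T <-> T = T

T


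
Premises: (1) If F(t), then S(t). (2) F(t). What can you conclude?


Modus ponens: from (P → Q) and P, infer Q.
P = 'F(t)' is asserted, and P → Q holds, so Q follows.

S(t).


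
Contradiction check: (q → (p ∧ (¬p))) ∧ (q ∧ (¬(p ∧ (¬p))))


Truth table over {p, q}:
p | q | φ
---------
F | F | F
T | F | F
F | T | F
T | T | F
Every row is false.

Yes, it is a contradiction.


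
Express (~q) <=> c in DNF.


Step 1: (¬q) ↔ c is true exactly when both agree: ((¬q) ∧ c) ∨ (¬(¬q) ∧ ¬c).
Step 2: Eliminate any double negations (¬¬X = X).

((~q) & c) | (q & (~c))


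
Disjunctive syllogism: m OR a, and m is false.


Disjunctive syllogism: from (P ∨ Q) and ¬P, infer Q.
One disjunct, 'm', is ruled out; the other must hold.

a


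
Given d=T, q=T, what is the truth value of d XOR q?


Exclusive or is true when exactly one operand is true.
Substitute: d=T, q=T.
T XOR T evaluates to F.

F


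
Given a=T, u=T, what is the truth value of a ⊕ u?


Exclusive or is true when exactly one operand is true.
Substitute: a=T, u=T.
T ⊕ T evaluates to F.

F


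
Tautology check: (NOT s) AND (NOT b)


Build the truth table over {b, s}:
b | s | φ
---------
F | F | T
T | F | F
F | T | F
T | T | F
Counterexample at row 2: with b=T, s=F, the formula is F.

No, it is not a tautology.


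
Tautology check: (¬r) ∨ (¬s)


Build the truth table over {r, s}:
r | s | φ
---------
F | F | T
T | F | T
F | T | T
T | T | F
Counterexample at row 4: with r=T, s=T, the formula is F.

No, it is not a tautology.


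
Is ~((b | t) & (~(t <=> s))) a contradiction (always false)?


Truth table over {b, s, t}:
b | s | t | φ
-------------
False | False | False | True
True | False | False | True
False | True | False | True
True | True | False | False
False | False | True | False
True | False | True | False
False | True | True | True
True | True | True | True
Satisfying assignment at row 1: b=False, s=False, t=False gives True.

No, it is not a contradiction.


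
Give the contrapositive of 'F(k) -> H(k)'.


The contrapositive of (P → Q) is (¬Q → ¬P); it is logically equivalent to the original.
Here P = 'F(k)' and Q = 'H(k)'.

If not (H(k)), then not (F(k)).


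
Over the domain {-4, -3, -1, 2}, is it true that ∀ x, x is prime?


Evaluate the predicate on each element: -4:F, -3:F, -1:F, 2:T.
Counterexample x = -4 fails the predicate.

F


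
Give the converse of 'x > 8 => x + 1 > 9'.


The converse of (P → Q) is (Q → P). It is not in general equivalent to the original.
Here P = 'x > 8' and Q = 'x + 1 > 9'.

If x + 1 > 9, then x > 8.


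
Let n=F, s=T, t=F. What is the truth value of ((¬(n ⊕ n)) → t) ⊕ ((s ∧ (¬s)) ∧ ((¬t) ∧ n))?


Substitute n=F, s=T, t=F:
n ⊕ n = F ⊕ F = F
¬(n ⊕ n) = T
(¬(n ⊕ n)) → t = T → F = F
¬s = F
s ∧ (¬s) = T ∧ F = F
¬t = T
(¬t) ∧ n = T ∧ F = F
(s ∧ (¬s)) ∧ ((¬t) ∧ n) = F ∧ F = F
((¬(n ⊕ n)) → t) ⊕ ((s ∧ (¬s)) ∧ ((¬t) ∧ n)) = F ⊕ F = F

F


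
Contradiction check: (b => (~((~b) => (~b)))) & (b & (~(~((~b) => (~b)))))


Truth table over {b}:
b | φ
-----
False | False
True | False
Every row is false.

Yes, it is a contradiction.


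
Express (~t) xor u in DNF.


Step 1: (¬t) ⊕ u is true exactly when they disagree: ((¬t) ∧ ¬u) ∨ (¬(¬t) ∧ u).
Step 2: Eliminate any double negations (¬¬X = X).

((~t) & (~u)) | (t & u)


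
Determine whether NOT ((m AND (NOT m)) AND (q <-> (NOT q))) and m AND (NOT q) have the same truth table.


Compare truth tables:
m | q | φ | ψ
-------------
F | F | T | F
T | F | T | T
F | T | T | F
T | T | T | F
They differ at row 1 (m=F, q=F): φ=T but ψ=F.

No, they are not logically equivalent.


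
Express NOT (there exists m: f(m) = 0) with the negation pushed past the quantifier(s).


¬(for all x: φ) = there exists x: ¬φ, and ¬(there exists x: φ) = for all x: ¬φ.
Apply to the existential statement.

for all m: NOT(f(m) = 0)


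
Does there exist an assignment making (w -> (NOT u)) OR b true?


Search for a satisfying assignment over {b, u, w}.
Try b=F, u=F, w=F: the formula evaluates to T.
A satisfying assignment exists.

Satisfiable.


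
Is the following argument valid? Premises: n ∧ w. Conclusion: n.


This matches the form of conjunction elimination: the conclusion follows in every model of the premises.

Valid.


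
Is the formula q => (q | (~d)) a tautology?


Build the truth table over {d, q}:
d | q | φ
---------
False | False | True
True | False | True
False | True | True
True | True | True
Every row evaluates to true.

Yes, it is a tautology.


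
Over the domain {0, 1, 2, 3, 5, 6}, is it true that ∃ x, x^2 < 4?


Evaluate the predicate on each element: 0:T, 1:T, 2:F, 3:F, 5:F, 6:F.
Witness x = 0 satisfies the predicate.

T


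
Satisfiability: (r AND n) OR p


Search for a satisfying assignment over {n, p, r}.
Try n=F, p=T, r=F: the formula evaluates to T.
A satisfying assignment exists.

Satisfiable.


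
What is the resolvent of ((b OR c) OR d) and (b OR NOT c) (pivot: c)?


The clauses contain complementary literals c and NOTc.
Resolution eliminates this pair and disjoins the remaining literals (merging duplicates).

(d OR b)


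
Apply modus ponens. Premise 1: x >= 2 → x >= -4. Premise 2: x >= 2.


Modus ponens: from (P → Q) and P, infer Q.
P = 'x >= 2' is asserted, and P → Q holds, so Q follows.

x >= -4.


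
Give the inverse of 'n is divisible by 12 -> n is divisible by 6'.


The inverse of (P → Q) is (¬P → ¬Q). It is equivalent to the converse, not to the original.
Here P = 'n is divisible by 12' and Q = 'n is divisible by 6'.

If not (n is divisible by 12), then not (n is divisible by 6).


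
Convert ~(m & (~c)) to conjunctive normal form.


Step 1: Apply De Morgan: ¬(m ∧ (¬c)) = ¬m ∨ ¬(¬c).
Step 2: Eliminate any double negations (¬¬X = X).

(~m) | c


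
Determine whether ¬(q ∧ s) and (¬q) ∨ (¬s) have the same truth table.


Compare truth tables:
q | s | φ | ψ
-------------
F | F | T | T
T | F | T | T
F | T | T | T
T | T | F | F
The columns φ and ψ agree on every row.

Yes, they are logically equivalent.


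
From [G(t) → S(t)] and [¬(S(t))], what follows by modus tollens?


Modus tollens: from (P → Q) and ¬Q, infer ¬P.
Q = 'S(t)' is denied; since P → Q, P must also fail.

Not (G(t)).


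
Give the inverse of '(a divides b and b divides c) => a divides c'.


The inverse of (P → Q) is (¬P → ¬Q). It is equivalent to the converse, not to the original.
Here P = '(a divides b and b divides c)' and Q = 'a divides c'.

If not ((a divides b and b divides c)), then not (a divides c).


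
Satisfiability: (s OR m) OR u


Search for a satisfying assignment over {m, s, u}.
Try m=T, s=F, u=F: the formula evaluates to T.
A satisfying assignment exists.

Satisfiable.


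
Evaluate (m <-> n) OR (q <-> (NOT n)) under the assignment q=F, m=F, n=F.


Substitute q=F, m=F, n=F:
m <-> n = F <-> F = T
NOT n = T
q <-> (NOT n) = F <-> T = F
(m <-> n) OR (q <-> (NOT n)) = T OR F = T

T


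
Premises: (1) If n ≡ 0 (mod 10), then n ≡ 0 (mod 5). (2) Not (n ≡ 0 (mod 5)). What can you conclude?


Modus tollens: from (P → Q) and ¬Q, infer ¬P.
Q = 'n ≡ 0 (mod 5)' is denied; since P → Q, P must also fail.

Not (n ≡ 0 (mod 10)).


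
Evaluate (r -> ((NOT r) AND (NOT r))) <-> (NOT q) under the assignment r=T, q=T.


Substitute r=T, q=T:
NOT r = F
NOT r = F
(NOT r) AND (NOT r) = F AND F = F
r -> ((NOT r) AND (NOT r)) = T -> F = F
NOT q = F
(r -> ((NOT r) AND (NOT r))) <-> (NOT q) = F <-> F = T

T


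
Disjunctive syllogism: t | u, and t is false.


Disjunctive syllogism: from (P ∨ Q) and ¬P, infer Q.
One disjunct, 't', is ruled out; the other must hold.

u


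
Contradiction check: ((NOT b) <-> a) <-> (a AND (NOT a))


Truth table over {a, b}:
a | b | φ
---------
F | F | T
T | F | F
F | T | F
T | T | T
Satisfying assignment at row 1: a=F, b=F gives T.

No, it is not a contradiction.


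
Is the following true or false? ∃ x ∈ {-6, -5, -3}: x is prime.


Evaluate the predicate on each element: -6:F, -5:F, -3:F.
No element satisfies the predicate.

F


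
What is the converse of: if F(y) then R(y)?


The converse of (P → Q) is (Q → P). It is not in general equivalent to the original.
Here P = 'F(y)' and Q = 'R(y)'.

If R(y), then F(y).


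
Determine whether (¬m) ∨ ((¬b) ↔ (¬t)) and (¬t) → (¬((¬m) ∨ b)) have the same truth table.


Compare truth tables:
b | m | t | φ | ψ
-----------------
F | F | F | T | F
T | F | F | T | F
F | T | F | T | T
T | T | F | F | F
F | F | T | T | T
T | F | T | T | T
F | T | T | F | T
T | T | T | T | T
They differ at row 1 (b=F, m=F, t=F): φ=T but ψ=F.

No, they are not logically equivalent.


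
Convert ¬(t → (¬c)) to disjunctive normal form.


Step 1: Rewrite implication then negate: ¬(¬t ∨ (¬c)) = t ∧ ¬(¬c).
Step 2: Eliminate any double negations (¬¬X = X).

t ∧ c


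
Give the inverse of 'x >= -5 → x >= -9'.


The inverse of (P → Q) is (¬P → ¬Q). It is equivalent to the converse, not to the original.
Here P = 'x >= -5' and Q = 'x >= -9'.

If not (x >= -5), then not (x >= -9).


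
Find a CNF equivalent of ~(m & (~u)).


Step 1: Apply De Morgan: ¬(m ∧ (¬u)) = ¬m ∨ ¬(¬u).
Step 2: Eliminate any double negations (¬¬X = X).

(~m) | u


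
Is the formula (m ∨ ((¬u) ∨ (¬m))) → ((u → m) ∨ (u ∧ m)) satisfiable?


Search for a satisfying assignment over {m, u}.
Try m=F, u=F: the formula evaluates to T.
A satisfying assignment exists.

Satisfiable.


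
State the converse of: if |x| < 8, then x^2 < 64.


The converse of (P → Q) is (Q → P). It is not in general equivalent to the original.
Here P = '|x| < 8' and Q = 'x^2 < 64'.

If x^2 < 64, then |x| < 8.


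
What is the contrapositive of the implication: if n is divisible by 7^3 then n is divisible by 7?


The contrapositive of (P → Q) is (¬Q → ¬P); it is logically equivalent to the original.
Here P = 'n is divisible by 7^3' and Q = 'n is divisible by 7'.

If not (n is divisible by 7), then not (n is divisible by 7^3).


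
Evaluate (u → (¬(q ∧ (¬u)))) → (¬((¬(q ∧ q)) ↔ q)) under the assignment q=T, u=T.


Substitute q=T, u=T:
¬u = F
q ∧ (¬u) = T ∧ F = F
¬(q ∧ (¬u)) = T
u → (¬(q ∧ (¬u))) = T → T = T
q ∧ q = T ∧ T = T
¬(q ∧ q) = F
(¬(q ∧ q)) ↔ q = F ↔ T = F
¬((¬(q ∧ q)) ↔ q) = T
(u → (¬(q ∧ (¬u)))) → (¬((¬(q ∧ q)) ↔ q)) = T → T = T

T


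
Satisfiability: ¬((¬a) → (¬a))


Check all 2 assignments over {a}:
a | φ
-----
F | F
T | F
No assignment makes the formula true.

Unsatisfiable.


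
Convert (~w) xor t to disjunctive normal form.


Step 1: (¬w) ⊕ t is true exactly when they disagree: ((¬w) ∧ ¬t) ∨ (¬(¬w) ∧ t).
Step 2: Eliminate any double negations (¬¬X = X).

((~w) & (~t)) | (w & t)


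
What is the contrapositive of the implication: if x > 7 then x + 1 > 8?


The contrapositive of (P → Q) is (¬Q → ¬P); it is logically equivalent to the original.
Here P = 'x > 7' and Q = 'x + 1 > 8'.

If not (x + 1 > 8), then not (x > 7).


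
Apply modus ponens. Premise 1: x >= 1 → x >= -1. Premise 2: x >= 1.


Modus ponens: from (P → Q) and P, infer Q.
P = 'x >= 1' is asserted, and P → Q holds, so Q follows.

x >= -1.
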